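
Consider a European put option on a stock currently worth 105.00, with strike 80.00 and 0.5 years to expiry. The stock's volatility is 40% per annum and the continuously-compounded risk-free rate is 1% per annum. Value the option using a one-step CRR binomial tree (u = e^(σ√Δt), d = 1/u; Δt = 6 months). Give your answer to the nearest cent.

0.48

CRR parameters: u = e^(σ√Δt) = e^(0.4·√0.5) = 1.3269, d = 1/u = 0.7536
Per-period rate: rΔt = 0.01·0.5 = 0.005, so R = e^0.005 = 1.0050
Risk-neutral probability p = (e^0.005 − 0.7536)/(1.3269 − 0.7536) = 0.2514/0.5733 = 0.4385
Terminal stock prices: S_u = 139.3, S_d = 79.13
Terminal payoffs (K − S): max(-59.32, 0) = 0, max(0.868, 0) = 0.868
Node 0 (S = 105): V_0 = e^(−0.005)·[0.4385·0.0000 + 0.5615·0.8680] = 0.4849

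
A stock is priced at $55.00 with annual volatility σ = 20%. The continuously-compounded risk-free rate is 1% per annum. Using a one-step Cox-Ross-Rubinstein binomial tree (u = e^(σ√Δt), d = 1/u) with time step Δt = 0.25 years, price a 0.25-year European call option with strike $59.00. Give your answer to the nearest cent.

CRR parameters: u = e^(σ√Δt) = e^(0.2·√0.25) = 1.1052, d = 1/u = 0.9048
Per-period rate: rΔt = 0.01·0.25 = 0.0025, so R = e^0.0025 = 1.0025
Risk-neutral probability p = (e^0.0025 − 0.9048)/(1.1052 − 0.9048) = 0.0977/0.2003 = 0.4875
Terminal stock prices: S_u = 60.78, S_d = 49.77
Terminal payoffs (S − K): max(1.784, 0) = 1.784, max(-9.234, 0) = 0
Node 0 (S = 55): V_0 = e^(−0.0025)·[0.4875·1.7844 + 0.5125·0.0000] = 0.8678

$0.87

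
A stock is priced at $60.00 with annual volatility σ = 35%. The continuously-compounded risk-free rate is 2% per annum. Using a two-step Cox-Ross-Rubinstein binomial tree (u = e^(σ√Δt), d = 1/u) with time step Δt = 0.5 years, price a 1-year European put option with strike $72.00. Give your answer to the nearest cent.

$16.02

CRR parameters: u = e^(σ√Δt) = e^(0.35·√0.5) = 1.2808, d = 1/u = 0.7808
Per-period rate: rΔt = 0.02·0.5 = 0.01, so R = e^0.01 = 1.0101
Risk-neutral probability p = (e^0.01 − 0.7808)/(1.2808 − 0.7808) = 0.2293/0.5000 = 0.4585
Terminal stock prices: S_uu = 98.43, S_ud = 60, S_dd = 36.58
Terminal payoffs (K − S): max(-26.43, 0) = 0, max(12, 0) = 12, max(35.42, 0) = 35.42
Node u (S = 76.85): V_u = e^(−0.01)·[0.4585·0.0000 + 0.5415·12.0000] = 6.4329
Node d (S = 46.85): V_d = e^(−0.01)·[0.4585·12.0000 + 0.5415·35.4248] = 24.4380
Node 0 (S = 60): V_0 = e^(−0.01)·[0.4585·6.4329 + 0.5415·24.4380] = 16.0209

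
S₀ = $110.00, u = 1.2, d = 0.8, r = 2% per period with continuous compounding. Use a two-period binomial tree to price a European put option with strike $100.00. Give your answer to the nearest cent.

Risk-neutral probability p = (e^0.02 − 0.8)/(1.2 − 0.8) = 0.2202/0.4000 = 0.5505
Terminal stock prices: S_uu = 158.4, S_ud = 105.6, S_dd = 70.4
Terminal payoffs (K − S): max(-58.4, 0) = 0, max(-5.6, 0) = 0, max(29.6, 0) = 29.6
Node u (S = 132): V_u = e^(−0.02)·[0.5505·0.0000 + 0.4495·0.0000] = 0.0000
Node d (S = 88): V_d = e^(−0.02)·[0.5505·0.0000 + 0.4495·29.6000] = 13.0416
Node 0 (S = 110): V_0 = e^(−0.02)·[0.5505·0.0000 + 0.4495·13.0416] = 5.7461

$5.75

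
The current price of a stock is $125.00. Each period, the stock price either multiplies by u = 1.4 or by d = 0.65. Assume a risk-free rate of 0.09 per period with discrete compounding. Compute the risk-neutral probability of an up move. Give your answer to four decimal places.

p = 0.5867

Risk-neutral probability p = (1 + 0.09 − 0.65)/(1.4 − 0.65) = 0.4400/0.7500 = 0.5867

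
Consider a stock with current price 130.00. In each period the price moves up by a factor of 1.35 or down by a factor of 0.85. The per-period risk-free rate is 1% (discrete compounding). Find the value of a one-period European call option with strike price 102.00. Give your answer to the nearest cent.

29.01

Risk-neutral probability p = (1 + 0.01 − 0.85)/(1.35 − 0.85) = 0.1600/0.5000 = 0.3200
Terminal stock prices: S_u = 175.5, S_d = 110.5
Terminal payoffs (S − K): max(73.5, 0) = 73.5, max(8.5, 0) = 8.5
Node 0 (S = 130): V_0 = 1/1.01·[0.3200·73.5000 + 0.6800·8.5000] = 29.0099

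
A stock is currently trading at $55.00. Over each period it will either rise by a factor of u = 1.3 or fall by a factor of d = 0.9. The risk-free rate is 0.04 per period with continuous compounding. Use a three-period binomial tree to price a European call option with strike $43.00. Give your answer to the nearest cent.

Risk-neutral probability p = (e^0.04 − 0.9)/(1.3 − 0.9) = 0.1408/0.4000 = 0.3520
Terminal stock prices: S_uuu = 120.8, S_uud = 83.66, S_udd = 57.92, S_ddd = 40.1
Terminal payoffs (S − K): max(77.84, 0) = 77.84, max(40.66, 0) = 40.66, max(14.92, 0) = 14.92, max(-2.905, 0) = 0
Node uu (S = 92.95): V_uu = e^(−0.04)·[0.3520·77.8350 + 0.6480·40.6550] = 51.6361
Node ud (S = 64.35): V_ud = e^(−0.04)·[0.3520·40.6550 + 0.6480·14.9150] = 23.0361
Node dd (S = 44.55): V_dd = e^(−0.04)·[0.3520·14.9150 + 0.6480·0.0000] = 5.0446
Node u (S = 71.5): V_u = e^(−0.04)·[0.3520·51.6361 + 0.6480·23.0361] = 31.8060
Node d (S = 49.5): V_d = e^(−0.04)·[0.3520·23.0361 + 0.6480·5.0446] = 10.9319
Node 0 (S = 55): V_0 = e^(−0.04)·[0.3520·31.8060 + 0.6480·10.9319] = 17.5634

$17.56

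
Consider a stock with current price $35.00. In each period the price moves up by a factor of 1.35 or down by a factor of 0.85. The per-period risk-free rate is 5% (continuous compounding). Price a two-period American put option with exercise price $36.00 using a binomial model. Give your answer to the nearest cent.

$3.55

Risk-neutral probability p = (e^0.05 − 0.85)/(1.35 − 0.85) = 0.2013/0.5000 = 0.4025
Terminal stock prices: S_uu = 63.79, S_ud = 40.16, S_dd = 25.29
Terminal payoffs (K − S): max(-27.79, 0) = 0, max(-4.163, 0) = 0, max(10.71, 0) = 10.71
Node u (S = 47.25): continuation = e^(−0.05)·[0.4025·0.0000 + 0.5975·0.0000] = 0.0000; exercise value = 0.0000 ≤ continuation, so V_u = 0.0000
Node d (S = 29.75): continuation = e^(−0.05)·[0.4025·0.0000 + 0.5975·10.7125] = 6.0881; exercise value = 6.2500 > continuation, so V_d = 6.2500 (exercise)
Node 0 (S = 35): continuation = e^(−0.05)·[0.4025·0.0000 + 0.5975·6.2500] = 3.5520; exercise value = 1.0000 ≤ continuation, so V_0 = 3.5520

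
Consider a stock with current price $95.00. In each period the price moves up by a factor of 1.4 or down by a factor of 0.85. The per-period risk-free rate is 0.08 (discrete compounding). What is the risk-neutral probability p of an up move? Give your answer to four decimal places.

Risk-neutral probability p = (1 + 0.08 − 0.85)/(1.4 − 0.85) = 0.2300/0.5500 = 0.4182

p = 0.4182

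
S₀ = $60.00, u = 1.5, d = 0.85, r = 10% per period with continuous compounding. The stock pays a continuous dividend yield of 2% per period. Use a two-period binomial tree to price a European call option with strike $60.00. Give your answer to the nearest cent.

$14.13

Per-period risk-free factor R = e^0.1 = 1.1052; dividend-adjusted growth = e^(0.1−0.02) = 1.0833.
Risk-neutral probability p = (1.0833 − 0.85)/(1.5 − 0.85) = 0.2333/0.6500 = 0.3589
Terminal stock prices: S_uu = 135, S_ud = 76.5, S_dd = 43.35
Terminal payoffs (S − K): max(75, 0) = 75, max(16.5, 0) = 16.5, max(-16.65, 0) = 0
Node u (S = 90): V_u = e^(−0.1)·[0.3589·75.0000 + 0.6411·16.5000] = 33.9276
Node d (S = 51): V_d = e^(−0.1)·[0.3589·16.5000 + 0.6411·0.0000] = 5.3584
Node 0 (S = 60): V_0 = e^(−0.1)·[0.3589·33.9276 + 0.6411·5.3584] = 14.1263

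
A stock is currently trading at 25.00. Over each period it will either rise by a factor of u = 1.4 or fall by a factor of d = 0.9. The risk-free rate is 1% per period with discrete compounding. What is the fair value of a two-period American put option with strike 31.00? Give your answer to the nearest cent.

Risk-neutral probability p = (1 + 0.01 − 0.9)/(1.4 − 0.9) = 0.1100/0.5000 = 0.2200
Terminal stock prices: S_uu = 49, S_ud = 31.5, S_dd = 20.25
Terminal payoffs (K − S): max(-18, 0) = 0, max(-0.5, 0) = 0, max(10.75, 0) = 10.75
Node u (S = 35): continuation = 1/1.01·[0.2200·0.0000 + 0.7800·0.0000] = 0.0000; exercise value = 0.0000 ≤ continuation, so V_u = 0.0000
Node d (S = 22.5): continuation = 1/1.01·[0.2200·0.0000 + 0.7800·10.7500] = 8.3020; exercise value = 8.5000 > continuation, so V_d = 8.5000 (exercise)
Node 0 (S = 25): continuation = 1/1.01·[0.2200·0.0000 + 0.7800·8.5000] = 6.5644; exercise value = 6.0000 ≤ continuation, so V_0 = 6.5644

6.56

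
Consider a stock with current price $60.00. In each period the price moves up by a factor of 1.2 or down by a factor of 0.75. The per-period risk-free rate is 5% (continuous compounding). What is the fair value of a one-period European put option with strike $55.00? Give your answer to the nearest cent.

$3.14

Risk-neutral probability p = (e^0.05 − 0.75)/(1.2 − 0.75) = 0.3013/0.4500 = 0.6695
Terminal stock prices: S_u = 72, S_d = 45
Terminal payoffs (K − S): max(-17, 0) = 0, max(10, 0) = 10
Node 0 (S = 60): V_0 = e^(−0.05)·[0.6695·0.0000 + 0.3305·10.0000] = 3.1439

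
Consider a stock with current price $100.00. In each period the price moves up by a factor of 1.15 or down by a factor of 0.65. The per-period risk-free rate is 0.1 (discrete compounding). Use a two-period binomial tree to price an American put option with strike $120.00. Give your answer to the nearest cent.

$20.00

Risk-neutral probability p = (1 + 0.1 − 0.65)/(1.15 − 0.65) = 0.4500/0.5000 = 0.9000
Terminal stock prices: S_uu = 132.2, S_ud = 74.75, S_dd = 42.25
Terminal payoffs (K − S): max(-12.25, 0) = 0, max(45.25, 0) = 45.25, max(77.75, 0) = 77.75
Node u (S = 115): continuation = 1/1.1·[0.9000·0.0000 + 0.1000·45.2500] = 4.1136; exercise value = 5.0000 > continuation, so V_u = 5.0000 (exercise)
Node d (S = 65): continuation = 1/1.1·[0.9000·45.2500 + 0.1000·77.7500] = 44.0909; exercise value = 55.0000 > continuation, so V_d = 55.0000 (exercise)
Node 0 (S = 100): continuation = 1/1.1·[0.9000·5.0000 + 0.1000·55.0000] = 9.0909; exercise value = 20.0000 > continuation, so V_0 = 20.0000 (exercise)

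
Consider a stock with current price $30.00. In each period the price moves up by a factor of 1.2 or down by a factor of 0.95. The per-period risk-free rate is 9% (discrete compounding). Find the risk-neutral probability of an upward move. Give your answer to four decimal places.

Risk-neutral probability p = (1 + 0.09 − 0.95)/(1.2 − 0.95) = 0.1400/0.2500 = 0.5600

p = 0.5600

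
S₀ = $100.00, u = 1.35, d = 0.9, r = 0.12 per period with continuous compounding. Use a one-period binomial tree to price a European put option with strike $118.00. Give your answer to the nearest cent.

$12.28

Risk-neutral probability p = (e^0.12 − 0.9)/(1.35 − 0.9) = 0.2275/0.4500 = 0.5055
Terminal stock prices: S_u = 135, S_d = 90
Terminal payoffs (K − S): max(-17, 0) = 0, max(28, 0) = 28
Node 0 (S = 100): V_0 = e^(−0.12)·[0.5055·0.0000 + 0.4945·28.0000] = 12.2791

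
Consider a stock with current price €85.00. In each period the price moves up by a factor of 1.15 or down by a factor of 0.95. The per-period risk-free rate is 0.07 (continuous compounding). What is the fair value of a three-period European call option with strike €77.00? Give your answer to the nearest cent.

€22.78

Risk-neutral probability p = (e^0.07 − 0.95)/(1.15 − 0.95) = 0.1225/0.2000 = 0.6125
Terminal stock prices: S_uuu = 129.3, S_uud = 106.8, S_udd = 88.22, S_ddd = 72.88
Terminal payoffs (S − K): max(52.27, 0) = 52.27, max(29.79, 0) = 29.79, max(11.22, 0) = 11.22, max(-4.123, 0) = 0
Node uu (S = 112.4): V_uu = e^(−0.07)·[0.6125·52.2744 + 0.3875·29.7919] = 40.6182
Node ud (S = 92.86): V_ud = e^(−0.07)·[0.6125·29.7919 + 0.3875·11.2194] = 21.0682
Node dd (S = 76.71): V_dd = e^(−0.07)·[0.6125·11.2194 + 0.3875·0.0000] = 6.4077
Node u (S = 97.75): V_u = e^(−0.07)·[0.6125·40.6182 + 0.3875·21.0682] = 30.8094
Node d (S = 80.75): V_d = e^(−0.07)·[0.6125·21.0682 + 0.3875·6.4077] = 14.3475
Node 0 (S = 85): V_0 = e^(−0.07)·[0.6125·30.8094 + 0.3875·14.3475] = 22.7794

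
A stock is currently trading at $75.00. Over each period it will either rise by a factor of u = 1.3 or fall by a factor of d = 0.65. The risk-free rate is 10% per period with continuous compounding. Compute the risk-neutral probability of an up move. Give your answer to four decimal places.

p = 0.7003

Risk-neutral probability p = (e^0.1 − 0.65)/(1.3 − 0.65) = 0.4552/0.6500 = 0.7003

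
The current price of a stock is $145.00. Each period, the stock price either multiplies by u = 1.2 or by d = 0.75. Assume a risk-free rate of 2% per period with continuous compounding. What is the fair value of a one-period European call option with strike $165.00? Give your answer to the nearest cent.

Risk-neutral probability p = (e^0.02 − 0.75)/(1.2 − 0.75) = 0.2702/0.4500 = 0.6004
Terminal stock prices: S_u = 174, S_d = 108.8
Terminal payoffs (S − K): max(9, 0) = 9, max(-56.25, 0) = 0
Node 0 (S = 145): V_0 = e^(−0.02)·[0.6004·9.0000 + 0.3996·0.0000] = 5.2970

$5.30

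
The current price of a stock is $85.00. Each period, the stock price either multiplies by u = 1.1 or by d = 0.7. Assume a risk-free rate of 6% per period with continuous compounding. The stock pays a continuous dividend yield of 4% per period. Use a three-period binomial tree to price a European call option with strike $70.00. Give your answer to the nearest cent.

Per-period risk-free factor R = e^0.06 = 1.0618; dividend-adjusted growth = e^(0.06−0.04) = 1.0202.
Risk-neutral probability p = (1.0202 − 0.7)/(1.1 − 0.7) = 0.3202/0.4000 = 0.8005
Terminal stock prices: S_uuu = 113.1, S_uud = 72, S_udd = 45.81, S_ddd = 29.15
Terminal payoffs (S − K): max(43.14, 0) = 43.14, max(1.995, 0) = 1.995, max(-24.19, 0) = 0, max(-40.85, 0) = 0
Node uu (S = 102.9): V_uu = e^(−0.06)·[0.8005·43.1350 + 0.1995·1.9950] = 32.8937
Node ud (S = 65.45): V_ud = e^(−0.06)·[0.8005·1.9950 + 0.1995·0.0000] = 1.5040
Node dd (S = 41.65): V_dd = e^(−0.06)·[0.8005·0.0000 + 0.1995·0.0000] = 0.0000
Node u (S = 93.5): V_u = e^(−0.06)·[0.8005·32.8937 + 0.1995·1.5040] = 25.0806
Node d (S = 59.5): V_d = e^(−0.06)·[0.8005·1.5040 + 0.1995·0.0000] = 1.1338
Node 0 (S = 85): V_0 = e^(−0.06)·[0.8005·25.0806 + 0.1995·1.1338] = 19.1210

$19.12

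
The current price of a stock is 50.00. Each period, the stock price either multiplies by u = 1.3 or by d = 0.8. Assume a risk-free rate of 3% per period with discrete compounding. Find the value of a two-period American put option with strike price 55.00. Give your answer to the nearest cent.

Risk-neutral probability p = (1 + 0.03 − 0.8)/(1.3 − 0.8) = 0.2300/0.5000 = 0.4600
Terminal stock prices: S_uu = 84.5, S_ud = 52, S_dd = 32
Terminal payoffs (K − S): max(-29.5, 0) = 0, max(3, 0) = 3, max(23, 0) = 23
Node u (S = 65): continuation = 1/1.03·[0.4600·0.0000 + 0.5400·3.0000] = 1.5728; exercise value = 0.0000 ≤ continuation, so V_u = 1.5728
Node d (S = 40): continuation = 1/1.03·[0.4600·3.0000 + 0.5400·23.0000] = 13.3981; exercise value = 15.0000 > continuation, so V_d = 15.0000 (exercise)
Node 0 (S = 50): continuation = 1/1.03·[0.4600·1.5728 + 0.5400·15.0000] = 8.5665; exercise value = 5.0000 ≤ continuation, so V_0 = 8.5665

8.57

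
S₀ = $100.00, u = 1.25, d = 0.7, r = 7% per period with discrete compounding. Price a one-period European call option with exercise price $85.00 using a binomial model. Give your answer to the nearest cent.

$25.15

Risk-neutral probability p = (1 + 0.07 − 0.7)/(1.25 − 0.7) = 0.3700/0.5500 = 0.6727
Terminal stock prices: S_u = 125, S_d = 70
Terminal payoffs (S − K): max(40, 0) = 40, max(-15, 0) = 0
Node 0 (S = 100): V_0 = 1/1.07·[0.6727·40.0000 + 0.3273·0.0000] = 25.1487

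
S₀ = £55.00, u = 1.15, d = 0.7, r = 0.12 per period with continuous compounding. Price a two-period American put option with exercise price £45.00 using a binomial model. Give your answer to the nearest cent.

£0.32

Risk-neutral probability p = (e^0.12 − 0.7)/(1.15 − 0.7) = 0.4275/0.4500 = 0.9500
Terminal stock prices: S_uu = 72.74, S_ud = 44.27, S_dd = 26.95
Terminal payoffs (K − S): max(-27.74, 0) = 0, max(0.725, 0) = 0.725, max(18.05, 0) = 18.05
Node u (S = 63.25): continuation = e^(−0.12)·[0.9500·0.0000 + 0.0500·0.7250] = 0.0322; exercise value = 0.0000 ≤ continuation, so V_u = 0.0322
Node d (S = 38.5): continuation = e^(−0.12)·[0.9500·0.7250 + 0.0500·18.0500] = 1.4114; exercise value = 6.5000 > continuation, so V_d = 6.5000 (exercise)
Node 0 (S = 55): continuation = e^(−0.12)·[0.9500·0.0322 + 0.0500·6.5000] = 0.3154; exercise value = 0.0000 ≤ continuation, so V_0 = 0.3154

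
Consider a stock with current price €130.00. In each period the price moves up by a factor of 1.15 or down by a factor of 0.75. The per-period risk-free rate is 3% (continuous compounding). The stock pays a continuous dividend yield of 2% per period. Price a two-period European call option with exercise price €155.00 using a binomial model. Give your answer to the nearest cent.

Per-period risk-free factor R = e^0.03 = 1.0305; dividend-adjusted growth = e^(0.03−0.02) = 1.0101.
Risk-neutral probability p = (1.0101 − 0.75)/(1.15 − 0.75) = 0.2601/0.4000 = 0.6501
Terminal stock prices: S_uu = 171.9, S_ud = 112.1, S_dd = 73.12
Terminal payoffs (S − K): max(16.92, 0) = 16.92, max(-42.88, 0) = 0, max(-81.88, 0) = 0
Node u (S = 149.5): V_u = e^(−0.03)·[0.6501·16.9250 + 0.3499·0.0000] = 10.6782
Node d (S = 97.5): V_d = e^(−0.03)·[0.6501·0.0000 + 0.3499·0.0000] = 0.0000
Node 0 (S = 130): V_0 = e^(−0.03)·[0.6501·10.6782 + 0.3499·0.0000] = 6.7370

€6.74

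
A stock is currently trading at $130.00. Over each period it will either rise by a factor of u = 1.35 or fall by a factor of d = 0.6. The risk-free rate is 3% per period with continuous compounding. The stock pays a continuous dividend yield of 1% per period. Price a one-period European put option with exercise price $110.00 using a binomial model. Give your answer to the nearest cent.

$13.66

Per-period risk-free factor R = e^0.03 = 1.0305; dividend-adjusted growth = e^(0.03−0.01) = 1.0202.
Risk-neutral probability p = (1.0202 − 0.6)/(1.35 − 0.6) = 0.4202/0.7500 = 0.5603
Terminal stock prices: S_u = 175.5, S_d = 78
Terminal payoffs (K − S): max(-65.5, 0) = 0, max(32, 0) = 32
Node 0 (S = 130): V_0 = e^(−0.03)·[0.5603·0.0000 + 0.4397·32.0000] = 13.6555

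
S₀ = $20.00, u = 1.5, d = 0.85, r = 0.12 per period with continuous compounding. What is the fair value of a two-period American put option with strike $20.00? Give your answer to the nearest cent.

$1.52

Risk-neutral probability p = (e^0.12 − 0.85)/(1.5 − 0.85) = 0.2775/0.6500 = 0.4269
Terminal stock prices: S_uu = 45, S_ud = 25.5, S_dd = 14.45
Terminal payoffs (K − S): max(-25, 0) = 0, max(-5.5, 0) = 0, max(5.55, 0) = 5.55
Node u (S = 30): continuation = e^(−0.12)·[0.4269·0.0000 + 0.5731·0.0000] = 0.0000; exercise value = 0.0000 ≤ continuation, so V_u = 0.0000
Node d (S = 17): continuation = e^(−0.12)·[0.4269·0.0000 + 0.5731·5.5500] = 2.8209; exercise value = 3.0000 > continuation, so V_d = 3.0000 (exercise)
Node 0 (S = 20): continuation = e^(−0.12)·[0.4269·0.0000 + 0.5731·3.0000] = 1.5248; exercise value = 0.0000 ≤ continuation, so V_0 = 1.5248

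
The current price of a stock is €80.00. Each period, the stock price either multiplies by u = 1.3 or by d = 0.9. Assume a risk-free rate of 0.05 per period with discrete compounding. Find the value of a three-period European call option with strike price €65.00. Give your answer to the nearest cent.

Risk-neutral probability p = (1 + 0.05 − 0.9)/(1.3 − 0.9) = 0.1500/0.4000 = 0.3750
Terminal stock prices: S_uuu = 175.8, S_uud = 121.7, S_udd = 84.24, S_ddd = 58.32
Terminal payoffs (S − K): max(110.8, 0) = 110.8, max(56.68, 0) = 56.68, max(19.24, 0) = 19.24, max(-6.68, 0) = 0
Node uu (S = 135.2): V_uu = 1/1.05·[0.3750·110.7600 + 0.6250·56.6800] = 73.2952
Node ud (S = 93.6): V_ud = 1/1.05·[0.3750·56.6800 + 0.6250·19.2400] = 31.6952
Node dd (S = 64.8): V_dd = 1/1.05·[0.3750·19.2400 + 0.6250·0.0000] = 6.8714
Node u (S = 104): V_u = 1/1.05·[0.3750·73.2952 + 0.6250·31.6952] = 45.0431
Node d (S = 72): V_d = 1/1.05·[0.3750·31.6952 + 0.6250·6.8714] = 15.4099
Node 0 (S = 80): V_0 = 1/1.05·[0.3750·45.0431 + 0.6250·15.4099] = 25.2594

€25.26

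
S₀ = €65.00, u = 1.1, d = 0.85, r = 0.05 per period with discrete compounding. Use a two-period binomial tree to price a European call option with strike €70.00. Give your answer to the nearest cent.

€5.02

Risk-neutral probability p = (1 + 0.05 − 0.85)/(1.1 − 0.85) = 0.2000/0.2500 = 0.8000
Terminal stock prices: S_uu = 78.65, S_ud = 60.77, S_dd = 46.96
Terminal payoffs (S − K): max(8.65, 0) = 8.65, max(-9.225, 0) = 0, max(-23.04, 0) = 0
Node u (S = 71.5): V_u = 1/1.05·[0.8000·8.6500 + 0.2000·0.0000] = 6.5905
Node d (S = 55.25): V_d = 1/1.05·[0.8000·0.0000 + 0.2000·0.0000] = 0.0000
Node 0 (S = 65): V_0 = 1/1.05·[0.8000·6.5905 + 0.2000·0.0000] = 5.0213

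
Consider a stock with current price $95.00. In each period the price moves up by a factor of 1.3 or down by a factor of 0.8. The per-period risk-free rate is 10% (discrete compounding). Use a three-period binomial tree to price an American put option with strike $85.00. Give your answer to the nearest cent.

$4.06

Risk-neutral probability p = (1 + 0.1 − 0.8)/(1.3 − 0.8) = 0.3000/0.5000 = 0.6000
Terminal stock prices: S_uuu = 208.7, S_uud = 128.4, S_udd = 79.04, S_ddd = 48.64
Terminal payoffs (K − S): max(-123.7, 0) = 0, max(-43.44, 0) = 0, max(5.96, 0) = 5.96, max(36.36, 0) = 36.36
Node uu (S = 160.6): continuation = 1/1.1·[0.6000·0.0000 + 0.4000·0.0000] = 0.0000; exercise value = 0.0000 ≤ continuation, so V_uu = 0.0000
Node ud (S = 98.8): continuation = 1/1.1·[0.6000·0.0000 + 0.4000·5.9600] = 2.1673; exercise value = 0.0000 ≤ continuation, so V_ud = 2.1673
Node dd (S = 60.8): continuation = 1/1.1·[0.6000·5.9600 + 0.4000·36.3600] = 16.4727; exercise value = 24.2000 > continuation, so V_dd = 24.2000 (exercise)
Node u (S = 123.5): continuation = 1/1.1·[0.6000·0.0000 + 0.4000·2.1673] = 0.7881; exercise value = 0.0000 ≤ continuation, so V_u = 0.7881
Node d (S = 76): continuation = 1/1.1·[0.6000·2.1673 + 0.4000·24.2000] = 9.9821; exercise value = 9.0000 ≤ continuation, so V_d = 9.9821
Node 0 (S = 95): continuation = 1/1.1·[0.6000·0.7881 + 0.4000·9.9821] = 4.0597; exercise value = 0.0000 ≤ continuation, so V_0 = 4.0597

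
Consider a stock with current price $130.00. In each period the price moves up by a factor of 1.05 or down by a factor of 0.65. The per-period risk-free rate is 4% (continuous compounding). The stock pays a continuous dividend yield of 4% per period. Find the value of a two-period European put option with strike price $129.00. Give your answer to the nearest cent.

$9.20

Per-period risk-free factor R = e^0.04 = 1.0408; dividend-adjusted growth = e^(0.04−0.04) = 1.0000.
Risk-neutral probability p = (1.0000 − 0.65)/(1.05 − 0.65) = 0.3500/0.4000 = 0.8750
Terminal stock prices: S_uu = 143.3, S_ud = 88.73, S_dd = 54.93
Terminal payoffs (K − S): max(-14.33, 0) = 0, max(40.27, 0) = 40.27, max(74.07, 0) = 74.07
Node u (S = 136.5): V_u = e^(−0.04)·[0.8750·0.0000 + 0.1250·40.2750] = 4.8370
Node d (S = 84.5): V_d = e^(−0.04)·[0.8750·40.2750 + 0.1250·74.0750] = 42.7551
Node 0 (S = 130): V_0 = e^(−0.04)·[0.8750·4.8370 + 0.1250·42.7551] = 9.2012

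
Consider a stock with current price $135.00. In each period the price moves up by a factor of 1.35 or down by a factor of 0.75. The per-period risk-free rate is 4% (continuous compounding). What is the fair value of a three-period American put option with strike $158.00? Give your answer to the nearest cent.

Risk-neutral probability p = (e^0.04 − 0.75)/(1.35 − 0.75) = 0.2908/0.6000 = 0.4847
Terminal stock prices: S_uuu = 332.2, S_uud = 184.5, S_udd = 102.5, S_ddd = 56.95
Terminal payoffs (K − S): max(-174.2, 0) = 0, max(-26.53, 0) = 0, max(55.48, 0) = 55.48, max(101, 0) = 101
Node uu (S = 246): continuation = e^(−0.04)·[0.4847·0.0000 + 0.5153·0.0000] = 0.0000; exercise value = 0.0000 ≤ continuation, so V_uu = 0.0000
Node ud (S = 136.7): continuation = e^(−0.04)·[0.4847·0.0000 + 0.5153·55.4844] = 27.4708; exercise value = 21.3125 ≤ continuation, so V_ud = 27.4708
Node dd (S = 75.94): continuation = e^(−0.04)·[0.4847·55.4844 + 0.5153·101.0469] = 75.8672; exercise value = 82.0625 > continuation, so V_dd = 82.0625 (exercise)
Node u (S = 182.2): continuation = e^(−0.04)·[0.4847·0.0000 + 0.5153·27.4708] = 13.6011; exercise value = 0.0000 ≤ continuation, so V_u = 13.6011
Node d (S = 101.2): continuation = e^(−0.04)·[0.4847·27.4708 + 0.5153·82.0625] = 53.4225; exercise value = 56.7500 > continuation, so V_d = 56.7500 (exercise)
Node 0 (S = 135): continuation = e^(−0.04)·[0.4847·13.6011 + 0.5153·56.7500] = 34.4312; exercise value = 23.0000 ≤ continuation, so V_0 = 34.4312

$34.43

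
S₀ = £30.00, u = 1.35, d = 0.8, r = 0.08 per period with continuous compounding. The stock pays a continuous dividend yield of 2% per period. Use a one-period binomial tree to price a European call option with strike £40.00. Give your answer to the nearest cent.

£0.22

Per-period risk-free factor R = e^0.08 = 1.0833; dividend-adjusted growth = e^(0.08−0.02) = 1.0618.
Risk-neutral probability p = (1.0618 − 0.8)/(1.35 − 0.8) = 0.2618/0.5500 = 0.4761
Terminal stock prices: S_u = 40.5, S_d = 24
Terminal payoffs (S − K): max(0.5, 0) = 0.5, max(-16, 0) = 0
Node 0 (S = 30): V_0 = e^(−0.08)·[0.4761·0.5000 + 0.5239·0.0000] = 0.2197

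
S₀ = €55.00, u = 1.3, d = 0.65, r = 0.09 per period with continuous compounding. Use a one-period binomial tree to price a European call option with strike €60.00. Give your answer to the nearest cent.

Risk-neutral probability p = (e^0.09 − 0.65)/(1.3 − 0.65) = 0.4442/0.6500 = 0.6833
Terminal stock prices: S_u = 71.5, S_d = 35.75
Terminal payoffs (S − K): max(11.5, 0) = 11.5, max(-24.25, 0) = 0
Node 0 (S = 55): V_0 = e^(−0.09)·[0.6833·11.5000 + 0.3167·0.0000] = 7.1821

€7.18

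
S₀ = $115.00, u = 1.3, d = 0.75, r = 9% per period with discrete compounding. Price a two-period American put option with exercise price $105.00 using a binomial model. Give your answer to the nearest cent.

$6.57

Risk-neutral probability p = (1 + 0.09 − 0.75)/(1.3 − 0.75) = 0.3400/0.5500 = 0.6182
Terminal stock prices: S_uu = 194.4, S_ud = 112.1, S_dd = 64.69
Terminal payoffs (K − S): max(-89.35, 0) = 0, max(-7.125, 0) = 0, max(40.31, 0) = 40.31
Node u (S = 149.5): continuation = 1/1.09·[0.6182·0.0000 + 0.3818·0.0000] = 0.0000; exercise value = 0.0000 ≤ continuation, so V_u = 0.0000
Node d (S = 86.25): continuation = 1/1.09·[0.6182·0.0000 + 0.3818·40.3125] = 14.1211; exercise value = 18.7500 > continuation, so V_d = 18.7500 (exercise)
Node 0 (S = 115): continuation = 1/1.09·[0.6182·0.0000 + 0.3818·18.7500] = 6.5680; exercise value = 0.0000 ≤ continuation, so V_0 = 6.5680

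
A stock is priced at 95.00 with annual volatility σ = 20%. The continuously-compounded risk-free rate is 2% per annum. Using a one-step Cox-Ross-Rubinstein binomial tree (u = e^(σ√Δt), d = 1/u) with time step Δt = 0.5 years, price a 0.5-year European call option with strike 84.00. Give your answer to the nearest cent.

12.59

CRR parameters: u = e^(σ√Δt) = e^(0.2·√0.5) = 1.1519, d = 1/u = 0.8681
Per-period rate: rΔt = 0.02·0.5 = 0.01, so R = e^0.01 = 1.0101
Risk-neutral probability p = (e^0.01 − 0.8681)/(1.1519 − 0.8681) = 0.1419/0.2838 = 0.5001
Terminal stock prices: S_u = 109.4, S_d = 82.47
Terminal payoffs (S − K): max(25.43, 0) = 25.43, max(-1.528, 0) = 0
Node 0 (S = 95): V_0 = e^(−0.01)·[0.5001·25.4314 + 0.4999·0.0000] = 12.5922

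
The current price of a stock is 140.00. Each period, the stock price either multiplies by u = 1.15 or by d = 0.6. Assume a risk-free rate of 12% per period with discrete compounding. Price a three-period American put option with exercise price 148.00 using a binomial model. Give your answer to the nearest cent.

8.00

Risk-neutral probability p = (1 + 0.12 − 0.6)/(1.15 − 0.6) = 0.5200/0.5500 = 0.9455
Terminal stock prices: S_uuu = 212.9, S_uud = 111.1, S_udd = 57.96, S_ddd = 30.24
Terminal payoffs (K − S): max(-64.92, 0) = 0, max(36.91, 0) = 36.91, max(90.04, 0) = 90.04, max(117.8, 0) = 117.8
Node uu (S = 185.1): continuation = 1/1.12·[0.9455·0.0000 + 0.0545·36.9100] = 1.7976; exercise value = 0.0000 ≤ continuation, so V_uu = 1.7976
Node ud (S = 96.6): continuation = 1/1.12·[0.9455·36.9100 + 0.0545·90.0400] = 35.5429; exercise value = 51.4000 > continuation, so V_ud = 51.4000 (exercise)
Node dd (S = 50.4): continuation = 1/1.12·[0.9455·90.0400 + 0.0545·117.7600] = 81.7429; exercise value = 97.6000 > continuation, so V_dd = 97.6000 (exercise)
Node u (S = 161): continuation = 1/1.12·[0.9455·1.7976 + 0.0545·51.4000] = 4.0207; exercise value = 0.0000 ≤ continuation, so V_u = 4.0207
Node d (S = 84): continuation = 1/1.12·[0.9455·51.4000 + 0.0545·97.6000] = 48.1429; exercise value = 64.0000 > continuation, so V_d = 64.0000 (exercise)
Node 0 (S = 140): continuation = 1/1.12·[0.9455·4.0207 + 0.0545·64.0000] = 6.5110; exercise value = 8.0000 > continuation, so V_0 = 8.0000 (exercise)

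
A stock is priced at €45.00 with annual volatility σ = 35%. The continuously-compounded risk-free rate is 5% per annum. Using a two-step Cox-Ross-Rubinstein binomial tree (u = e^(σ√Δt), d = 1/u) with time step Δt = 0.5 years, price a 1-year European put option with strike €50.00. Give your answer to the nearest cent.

€7.98

CRR parameters: u = e^(σ√Δt) = e^(0.35·√0.5) = 1.2808, d = 1/u = 0.7808
Per-period rate: rΔt = 0.05·0.5 = 0.025, so R = e^0.025 = 1.0253
Risk-neutral probability p = (e^0.025 − 0.7808)/(1.2808 − 0.7808) = 0.2446/0.5000 = 0.4891
Terminal stock prices: S_uu = 73.82, S_ud = 45, S_dd = 27.43
Terminal payoffs (K − S): max(-23.82, 0) = 0, max(5, 0) = 5, max(22.57, 0) = 22.57
Node u (S = 57.64): V_u = e^(−0.025)·[0.4891·0.0000 + 0.5109·5.0000] = 2.4916
Node d (S = 35.13): V_d = e^(−0.025)·[0.4891·5.0000 + 0.5109·22.5686] = 13.6313
Node 0 (S = 45): V_0 = e^(−0.025)·[0.4891·2.4916 + 0.5109·13.6313] = 7.9812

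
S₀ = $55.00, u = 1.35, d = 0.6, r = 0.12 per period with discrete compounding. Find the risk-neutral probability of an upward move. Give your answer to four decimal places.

Risk-neutral probability p = (1 + 0.12 − 0.6)/(1.35 − 0.6) = 0.5200/0.7500 = 0.6933

p = 0.6933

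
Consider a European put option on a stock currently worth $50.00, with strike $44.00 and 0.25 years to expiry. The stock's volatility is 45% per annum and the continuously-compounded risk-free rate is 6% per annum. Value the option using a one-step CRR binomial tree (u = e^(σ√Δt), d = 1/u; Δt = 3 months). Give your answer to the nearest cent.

$2.10

CRR parameters: u = e^(σ√Δt) = e^(0.45·√0.25) = 1.2523, d = 1/u = 0.7985
Per-period rate: rΔt = 0.06·0.25 = 0.015, so R = e^0.015 = 1.0151
Risk-neutral probability p = (e^0.015 − 0.7985)/(1.2523 − 0.7985) = 0.2166/0.4538 = 0.4773
Terminal stock prices: S_u = 62.62, S_d = 39.93
Terminal payoffs (K − S): max(-18.62, 0) = 0, max(4.074, 0) = 4.074
Node 0 (S = 50): V_0 = e^(−0.015)·[0.4773·0.0000 + 0.5227·4.0742] = 2.0979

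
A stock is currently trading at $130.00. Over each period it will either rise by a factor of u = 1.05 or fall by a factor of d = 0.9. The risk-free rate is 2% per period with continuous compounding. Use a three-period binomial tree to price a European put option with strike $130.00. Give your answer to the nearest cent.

Risk-neutral probability p = (e^0.02 − 0.9)/(1.05 − 0.9) = 0.1202/0.1500 = 0.8013
Terminal stock prices: S_uuu = 150.5, S_uud = 129, S_udd = 110.6, S_ddd = 94.77
Terminal payoffs (K − S): max(-20.49, 0) = 0, max(1.007, 0) = 1.007, max(19.43, 0) = 19.43, max(35.23, 0) = 35.23
Node uu (S = 143.3): V_uu = e^(−0.02)·[0.8013·0.0000 + 0.1987·1.0075] = 0.1962
Node ud (S = 122.9): V_ud = e^(−0.02)·[0.8013·1.0075 + 0.1987·19.4350] = 4.5758
Node dd (S = 105.3): V_dd = e^(−0.02)·[0.8013·19.4350 + 0.1987·35.2300] = 22.1258
Node u (S = 136.5): V_u = e^(−0.02)·[0.8013·0.1962 + 0.1987·4.5758] = 1.0451
Node d (S = 117): V_d = e^(−0.02)·[0.8013·4.5758 + 0.1987·22.1258] = 7.9026
Node 0 (S = 130): V_0 = e^(−0.02)·[0.8013·1.0451 + 0.1987·7.9026] = 2.3597

$2.36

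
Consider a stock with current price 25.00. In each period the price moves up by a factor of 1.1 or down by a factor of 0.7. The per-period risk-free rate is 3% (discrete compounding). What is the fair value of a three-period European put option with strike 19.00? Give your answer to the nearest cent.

Risk-neutral probability p = (1 + 0.03 − 0.7)/(1.1 − 0.7) = 0.3300/0.4000 = 0.8250
Terminal stock prices: S_uuu = 33.28, S_uud = 21.18, S_udd = 13.47, S_ddd = 8.575
Terminal payoffs (K − S): max(-14.28, 0) = 0, max(-2.175, 0) = 0, max(5.525, 0) = 5.525, max(10.43, 0) = 10.43
Node uu (S = 30.25): V_uu = 1/1.03·[0.8250·0.0000 + 0.1750·0.0000] = 0.0000
Node ud (S = 19.25): V_ud = 1/1.03·[0.8250·0.0000 + 0.1750·5.5250] = 0.9387
Node dd (S = 12.25): V_dd = 1/1.03·[0.8250·5.5250 + 0.1750·10.4250] = 6.1966
Node u (S = 27.5): V_u = 1/1.03·[0.8250·0.0000 + 0.1750·0.9387] = 0.1595
Node d (S = 17.5): V_d = 1/1.03·[0.8250·0.9387 + 0.1750·6.1966] = 1.8047
Node 0 (S = 25): V_0 = 1/1.03·[0.8250·0.1595 + 0.1750·1.8047] = 0.4344

0.43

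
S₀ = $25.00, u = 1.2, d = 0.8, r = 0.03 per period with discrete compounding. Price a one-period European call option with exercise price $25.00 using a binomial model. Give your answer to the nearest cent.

$2.79

Risk-neutral probability p = (1 + 0.03 − 0.8)/(1.2 − 0.8) = 0.2300/0.4000 = 0.5750
Terminal stock prices: S_u = 30, S_d = 20
Terminal payoffs (S − K): max(5, 0) = 5, max(-5, 0) = 0
Node 0 (S = 25): V_0 = 1/1.03·[0.5750·5.0000 + 0.4250·0.0000] = 2.7913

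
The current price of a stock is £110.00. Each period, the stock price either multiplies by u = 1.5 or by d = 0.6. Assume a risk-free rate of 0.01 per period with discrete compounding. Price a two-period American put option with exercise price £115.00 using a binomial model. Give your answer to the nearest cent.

Risk-neutral probability p = (1 + 0.01 − 0.6)/(1.5 − 0.6) = 0.4100/0.9000 = 0.4556
Terminal stock prices: S_uu = 247.5, S_ud = 99, S_dd = 39.6
Terminal payoffs (K − S): max(-132.5, 0) = 0, max(16, 0) = 16, max(75.4, 0) = 75.4
Node u (S = 165): continuation = 1/1.01·[0.4556·0.0000 + 0.5444·16.0000] = 8.6249; exercise value = 0.0000 ≤ continuation, so V_u = 8.6249
Node d (S = 66): continuation = 1/1.01·[0.4556·16.0000 + 0.5444·75.4000] = 47.8614; exercise value = 49.0000 > continuation, so V_d = 49.0000 (exercise)
Node 0 (S = 110): continuation = 1/1.01·[0.4556·8.6249 + 0.5444·49.0000] = 30.3038; exercise value = 5.0000 ≤ continuation, so V_0 = 30.3038

£30.30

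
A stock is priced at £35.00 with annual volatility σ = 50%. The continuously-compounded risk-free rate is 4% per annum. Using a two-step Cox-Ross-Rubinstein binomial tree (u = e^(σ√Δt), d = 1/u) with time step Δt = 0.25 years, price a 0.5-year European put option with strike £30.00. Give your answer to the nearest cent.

CRR parameters: u = e^(σ√Δt) = e^(0.5·√0.25) = 1.2840, d = 1/u = 0.7788
Per-period rate: rΔt = 0.04·0.25 = 0.01, so R = e^0.01 = 1.0101
Risk-neutral probability p = (e^0.01 − 0.7788)/(1.2840 − 0.7788) = 0.2312/0.5052 = 0.4577
Terminal stock prices: S_uu = 57.71, S_ud = 35, S_dd = 21.23
Terminal payoffs (K − S): max(-27.71, 0) = 0, max(-5, 0) = 0, max(8.771, 0) = 8.771
Node u (S = 44.94): V_u = e^(−0.01)·[0.4577·0.0000 + 0.5423·0.0000] = 0.0000
Node d (S = 27.26): V_d = e^(−0.01)·[0.4577·0.0000 + 0.5423·8.7714] = 4.7093
Node 0 (S = 35): V_0 = e^(−0.01)·[0.4577·0.0000 + 0.5423·4.7093] = 2.5284

£2.53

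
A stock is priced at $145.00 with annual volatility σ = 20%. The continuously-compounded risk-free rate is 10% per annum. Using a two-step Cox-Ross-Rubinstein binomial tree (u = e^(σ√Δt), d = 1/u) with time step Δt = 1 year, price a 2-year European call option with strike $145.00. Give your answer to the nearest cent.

CRR parameters: u = e^(σ√Δt) = e^(0.2·√1) = 1.2214, d = 1/u = 0.8187
Per-period rate: rΔt = 0.1·1 = 0.1, so R = e^0.1 = 1.1052
Risk-neutral probability p = (e^0.1 − 0.8187)/(1.2214 − 0.8187) = 0.2864/0.4027 = 0.7113
Terminal stock prices: S_uu = 216.3, S_ud = 145, S_dd = 97.2
Terminal payoffs (S − K): max(71.31, 0) = 71.31, max(0, 0) = 0, max(-47.8, 0) = 0
Node u (S = 177.1): V_u = e^(−0.1)·[0.7113·71.3146 + 0.2887·0.0000] = 45.9020
Node d (S = 118.7): V_d = e^(−0.1)·[0.7113·0.0000 + 0.2887·0.0000] = 0.0000
Node 0 (S = 145): V_0 = e^(−0.1)·[0.7113·45.9020 + 0.2887·0.0000] = 29.5450

$29.55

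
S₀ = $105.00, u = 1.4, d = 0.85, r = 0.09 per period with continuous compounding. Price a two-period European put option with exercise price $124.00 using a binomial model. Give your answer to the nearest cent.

$12.43

Risk-neutral probability p = (e^0.09 − 0.85)/(1.4 − 0.85) = 0.2442/0.5500 = 0.4440
Terminal stock prices: S_uu = 205.8, S_ud = 125, S_dd = 75.86
Terminal payoffs (K − S): max(-81.8, 0) = 0, max(-0.95, 0) = 0, max(48.14, 0) = 48.14
Node u (S = 147): V_u = e^(−0.09)·[0.4440·0.0000 + 0.5560·0.0000] = 0.0000
Node d (S = 89.25): V_d = e^(−0.09)·[0.4440·0.0000 + 0.5560·48.1375] = 24.4629
Node 0 (S = 105): V_0 = e^(−0.09)·[0.4440·0.0000 + 0.5560·24.4629] = 12.4318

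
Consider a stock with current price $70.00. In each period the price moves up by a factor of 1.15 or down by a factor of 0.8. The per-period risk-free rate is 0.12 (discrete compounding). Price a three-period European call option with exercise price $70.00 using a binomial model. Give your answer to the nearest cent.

$20.46

Risk-neutral probability p = (1 + 0.12 − 0.8)/(1.15 − 0.8) = 0.3200/0.3500 = 0.9143
Terminal stock prices: S_uuu = 106.5, S_uud = 74.06, S_udd = 51.52, S_ddd = 35.84
Terminal payoffs (S − K): max(36.46, 0) = 36.46, max(4.06, 0) = 4.06, max(-18.48, 0) = 0, max(-34.16, 0) = 0
Node uu (S = 92.57): V_uu = 1/1.12·[0.9143·36.4612 + 0.0857·4.0600] = 30.0750
Node ud (S = 64.4): V_ud = 1/1.12·[0.9143·4.0600 + 0.0857·0.0000] = 3.3143
Node dd (S = 44.8): V_dd = 1/1.12·[0.9143·0.0000 + 0.0857·0.0000] = 0.0000
Node u (S = 80.5): V_u = 1/1.12·[0.9143·30.0750 + 0.0857·3.3143] = 24.8047
Node d (S = 56): V_d = 1/1.12·[0.9143·3.3143 + 0.0857·0.0000] = 2.7055
Node 0 (S = 70): V_0 = 1/1.12·[0.9143·24.8047 + 0.0857·2.7055] = 20.4558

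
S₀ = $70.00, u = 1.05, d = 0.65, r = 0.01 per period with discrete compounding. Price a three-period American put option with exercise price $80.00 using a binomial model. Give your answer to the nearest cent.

$10.00

Risk-neutral probability p = (1 + 0.01 − 0.65)/(1.05 − 0.65) = 0.3600/0.4000 = 0.9000
Terminal stock prices: S_uuu = 81.03, S_uud = 50.16, S_udd = 31.05, S_ddd = 19.22
Terminal payoffs (K − S): max(-1.034, 0) = 0, max(29.84, 0) = 29.84, max(48.95, 0) = 48.95, max(60.78, 0) = 60.78
Node uu (S = 77.17): continuation = 1/1.01·[0.9000·0.0000 + 0.1000·29.8362] = 2.9541; exercise value = 2.8250 ≤ continuation, so V_uu = 2.9541
Node ud (S = 47.77): continuation = 1/1.01·[0.9000·29.8362 + 0.1000·48.9462] = 31.4329; exercise value = 32.2250 > continuation, so V_ud = 32.2250 (exercise)
Node dd (S = 29.58): continuation = 1/1.01·[0.9000·48.9462 + 0.1000·60.7763] = 49.6329; exercise value = 50.4250 > continuation, so V_dd = 50.4250 (exercise)
Node u (S = 73.5): continuation = 1/1.01·[0.9000·2.9541 + 0.1000·32.2250] = 5.8229; exercise value = 6.5000 > continuation, so V_u = 6.5000 (exercise)
Node d (S = 45.5): continuation = 1/1.01·[0.9000·32.2250 + 0.1000·50.4250] = 33.7079; exercise value = 34.5000 > continuation, so V_d = 34.5000 (exercise)
Node 0 (S = 70): continuation = 1/1.01·[0.9000·6.5000 + 0.1000·34.5000] = 9.2079; exercise value = 10.0000 > continuation, so V_0 = 10.0000 (exercise)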